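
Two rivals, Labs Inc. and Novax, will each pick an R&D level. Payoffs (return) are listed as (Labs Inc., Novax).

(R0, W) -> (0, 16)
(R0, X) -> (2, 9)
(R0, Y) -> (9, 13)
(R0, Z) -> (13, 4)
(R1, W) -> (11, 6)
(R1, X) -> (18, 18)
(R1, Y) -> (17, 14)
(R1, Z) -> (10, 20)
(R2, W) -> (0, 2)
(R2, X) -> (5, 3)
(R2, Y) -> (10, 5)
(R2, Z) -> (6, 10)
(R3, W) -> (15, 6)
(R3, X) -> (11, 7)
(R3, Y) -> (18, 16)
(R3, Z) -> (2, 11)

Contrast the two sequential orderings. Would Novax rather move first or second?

If Labs Inc. leads: Novax's best replies are R0→W, R1→Z, R2→Z, R3→Y; Labs Inc.'s induced payoffs 0, 10, 6, 18; outcome (R3, Y), payoffs (18, 16).
If Novax leads: Labs Inc.'s best replies are W→R3, X→R1, Y→R3, Z→R0; Novax's induced payoffs 6, 18, 16, 4; outcome (R1, X), payoffs (18, 18).
Novax gets 18 moving first and 16 moving second, so Novax prefers to move first.

first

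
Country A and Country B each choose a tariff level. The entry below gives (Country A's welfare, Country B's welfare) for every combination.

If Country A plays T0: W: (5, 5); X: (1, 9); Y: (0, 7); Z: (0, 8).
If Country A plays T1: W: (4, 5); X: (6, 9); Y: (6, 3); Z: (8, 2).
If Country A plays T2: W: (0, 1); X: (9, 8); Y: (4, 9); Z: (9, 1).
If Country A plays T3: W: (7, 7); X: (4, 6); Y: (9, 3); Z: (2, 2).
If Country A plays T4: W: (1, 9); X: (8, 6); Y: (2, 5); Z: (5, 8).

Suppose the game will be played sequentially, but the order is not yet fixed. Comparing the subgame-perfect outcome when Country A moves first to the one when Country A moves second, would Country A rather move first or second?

second

If Country A leads: Country B's best replies are T0→X, T1→X, T2→Y, T3→W, T4→W; Country A's induced payoffs 1, 6, 4, 7, 1; outcome (T3, W), payoffs (7, 7).
If Country B leads: Country A's best replies are W→T3, X→T2, Y→T3, Z→T2; Country B's induced payoffs 7, 8, 3, 1; outcome (T2, X), payoffs (9, 8).
Country A gets 7 moving first and 9 moving second, so Country A prefers to move second.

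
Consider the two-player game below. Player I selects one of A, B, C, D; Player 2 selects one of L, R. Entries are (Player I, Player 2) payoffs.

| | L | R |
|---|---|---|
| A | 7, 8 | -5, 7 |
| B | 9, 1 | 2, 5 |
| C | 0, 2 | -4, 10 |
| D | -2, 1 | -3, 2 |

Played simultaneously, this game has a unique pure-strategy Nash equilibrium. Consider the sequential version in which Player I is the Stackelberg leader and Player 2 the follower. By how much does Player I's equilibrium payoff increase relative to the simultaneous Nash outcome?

Backward induction with Player I moving first.
- A: BR = L, leader payoff 7.
- B: BR = R, leader payoff 2.
- C: BR = R, leader payoff -4.
- D: BR = R, leader payoff -3.
Player I's induced payoffs are 7, 2, -4, -3, so Player I commits to A. Subgame-perfect outcome: (A, L) with payoffs (7, 8).
Under simultaneous play:
Player I's best replies: L→B; R→B.
Player 2's best replies: A→L; B→R; C→R; D→R.
Only (B, R) has each player best-responding; Nash payoffs (2, 5).
Player I's commitment gain: 7 − 2 = 5.

5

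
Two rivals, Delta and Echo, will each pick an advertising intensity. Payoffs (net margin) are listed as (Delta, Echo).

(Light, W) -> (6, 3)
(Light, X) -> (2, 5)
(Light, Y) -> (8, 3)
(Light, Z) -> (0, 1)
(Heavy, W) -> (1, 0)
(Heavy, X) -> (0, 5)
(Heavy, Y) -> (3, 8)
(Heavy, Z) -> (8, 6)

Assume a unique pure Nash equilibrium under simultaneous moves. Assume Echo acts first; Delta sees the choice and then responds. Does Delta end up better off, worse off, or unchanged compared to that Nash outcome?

better off

Work backward from Delta's decision.
- W: BR = Light, leader payoff 3.
- X: BR = Light, leader payoff 5.
- Y: BR = Light, leader payoff 3.
- Z: BR = Heavy, leader payoff 6.
Among 3, 5, 3, 6, the best is 6 at Z. Subgame-perfect outcome: (Heavy, Z) with payoffs (8, 6).
Now find the simultaneous Nash equilibrium.
Delta's best replies: W→Light; X→Light; Y→Light; Z→Heavy.
Echo's best replies: Light→X; Heavy→Y.
Only (Light, X) has each player best-responding; Nash payoffs (2, 5).
Delta earns 8 sequentially versus 2 at the Nash outcome: better off.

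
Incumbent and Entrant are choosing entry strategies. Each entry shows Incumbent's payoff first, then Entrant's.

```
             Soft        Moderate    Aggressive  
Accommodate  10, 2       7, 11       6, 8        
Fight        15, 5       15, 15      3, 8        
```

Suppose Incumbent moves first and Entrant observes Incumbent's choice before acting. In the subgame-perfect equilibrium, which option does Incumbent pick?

Backward induction with Incumbent moving first.
- Accommodate → Entrant plays Moderate (best of 2, 11, 8); Incumbent gets 7.
- Fight → Entrant plays Moderate (best of 5, 15, 8); Incumbent gets 15.
Maximizing over 7, 15, Incumbent chooses Fight. Subgame-perfect outcome: (Fight, Moderate) with payoffs (15, 15).

Fight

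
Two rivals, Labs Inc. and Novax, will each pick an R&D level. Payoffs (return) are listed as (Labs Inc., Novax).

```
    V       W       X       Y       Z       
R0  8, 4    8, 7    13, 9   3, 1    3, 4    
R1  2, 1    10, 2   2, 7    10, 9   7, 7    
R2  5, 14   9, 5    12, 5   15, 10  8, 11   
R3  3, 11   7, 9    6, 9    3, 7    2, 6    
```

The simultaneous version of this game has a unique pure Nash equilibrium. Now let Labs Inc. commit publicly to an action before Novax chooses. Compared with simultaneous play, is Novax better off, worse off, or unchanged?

unchanged

Novax best-responds to each possible Labs Inc. move:
- R0: Novax compares 4, 7, 9, 1, 4 and picks X; Labs Inc. would get 13.
- R1: Novax compares 1, 2, 7, 9, 7 and picks Y; Labs Inc. would get 10.
- R2: Novax compares 14, 5, 5, 10, 11 and picks V; Labs Inc. would get 5.
- R3: Novax compares 11, 9, 9, 7, 6 and picks V; Labs Inc. would get 3.
Maximizing over 13, 10, 5, 3, Labs Inc. chooses R0. Subgame-perfect outcome: (R0, X) with payoffs (13, 9).
Under simultaneous play:
Labs Inc.'s best replies: V→R0; W→R1; X→R0; Y→R2; Z→R2.
Novax's best replies: R0→X; R1→Y; R2→V; R3→V.
The unique mutual best reply is (R0, X), giving (13, 9).
Novax earns 9 sequentially versus 9 at the Nash outcome: unchanged.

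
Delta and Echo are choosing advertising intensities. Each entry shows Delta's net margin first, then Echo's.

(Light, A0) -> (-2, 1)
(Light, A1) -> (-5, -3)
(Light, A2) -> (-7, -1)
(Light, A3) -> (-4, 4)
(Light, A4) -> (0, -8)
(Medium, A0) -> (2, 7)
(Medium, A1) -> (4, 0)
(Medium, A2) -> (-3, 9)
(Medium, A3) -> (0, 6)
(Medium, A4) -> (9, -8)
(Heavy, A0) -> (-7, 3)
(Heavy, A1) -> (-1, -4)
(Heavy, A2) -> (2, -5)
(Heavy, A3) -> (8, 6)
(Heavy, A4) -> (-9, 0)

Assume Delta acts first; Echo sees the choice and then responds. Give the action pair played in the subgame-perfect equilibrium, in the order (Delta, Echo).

(Heavy, A3)

Solve by backward induction (Delta leads).
- Light: Echo compares 1, -3, -1, 4, -8 and picks A3; Delta would get -4.
- Medium: Echo compares 7, 0, 9, 6, -8 and picks A2; Delta would get -3.
- Heavy: Echo compares 3, -4, -5, 6, 0 and picks A3; Delta would get 8.
Among -4, -3, 8, the best is 8 at Heavy. Subgame-perfect outcome: (Heavy, A3) with payoffs (8, 6).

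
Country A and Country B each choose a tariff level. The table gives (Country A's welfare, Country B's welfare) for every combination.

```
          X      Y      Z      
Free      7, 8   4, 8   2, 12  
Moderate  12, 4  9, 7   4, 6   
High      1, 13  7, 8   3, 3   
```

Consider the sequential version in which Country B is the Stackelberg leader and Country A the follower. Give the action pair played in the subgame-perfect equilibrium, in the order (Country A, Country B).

(Moderate, Y)

Country A best-responds to each possible Country B move:
- X: BR = Moderate, leader payoff 4.
- Y: BR = Moderate, leader payoff 7.
- Z: BR = Moderate, leader payoff 6.
Among 4, 7, 6, the best is 7 at Y. Subgame-perfect outcome: (Moderate, Y) with payoffs (9, 7).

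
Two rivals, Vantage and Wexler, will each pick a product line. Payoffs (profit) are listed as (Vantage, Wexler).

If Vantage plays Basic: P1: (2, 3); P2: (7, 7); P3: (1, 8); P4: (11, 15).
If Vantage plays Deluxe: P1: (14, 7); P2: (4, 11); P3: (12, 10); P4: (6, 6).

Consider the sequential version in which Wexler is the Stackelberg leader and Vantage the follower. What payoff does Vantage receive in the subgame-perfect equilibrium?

11

Solve by backward induction (Wexler leads).
- P1 → Vantage plays Deluxe (best of 2, 14); Wexler gets 7.
- P2 → Vantage plays Basic (best of 7, 4); Wexler gets 7.
- P3 → Vantage plays Deluxe (best of 1, 12); Wexler gets 10.
- P4 → Vantage plays Basic (best of 11, 6); Wexler gets 15.
Maximizing over 7, 7, 10, 15, Wexler chooses P4. Subgame-perfect outcome: (Basic, P4) with payoffs (11, 15).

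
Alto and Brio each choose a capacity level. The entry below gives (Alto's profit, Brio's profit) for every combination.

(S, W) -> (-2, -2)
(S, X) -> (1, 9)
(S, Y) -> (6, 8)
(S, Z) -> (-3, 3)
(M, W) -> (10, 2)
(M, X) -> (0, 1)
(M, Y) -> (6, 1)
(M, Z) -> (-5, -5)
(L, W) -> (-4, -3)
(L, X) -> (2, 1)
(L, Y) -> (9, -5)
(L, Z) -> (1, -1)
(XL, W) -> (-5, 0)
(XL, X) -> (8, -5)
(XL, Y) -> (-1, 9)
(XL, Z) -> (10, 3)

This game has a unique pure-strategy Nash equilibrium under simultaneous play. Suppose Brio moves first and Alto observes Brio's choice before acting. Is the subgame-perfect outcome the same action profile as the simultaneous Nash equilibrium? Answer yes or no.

no

Alto best-responds to each possible Brio move:
- W → Alto plays M (best of -2, 10, -4, -5); Brio gets 2.
- X → Alto plays XL (best of 1, 0, 2, 8); Brio gets -5.
- Y → Alto plays L (best of 6, 6, 9, -1); Brio gets -5.
- Z → Alto plays XL (best of -3, -5, 1, 10); Brio gets 3.
Brio's induced payoffs are 2, -5, -5, 3, so Brio commits to Z. Subgame-perfect outcome: (XL, Z) with payoffs (10, 3).
Now find the simultaneous Nash equilibrium.
Alto's best replies: W→M; X→XL; Y→L; Z→XL.
Brio's best replies: S→X; M→W; L→X; XL→Y.
The unique mutual best reply is (M, W), giving (10, 2).
Sequential outcome (XL, Z) differs from the Nash profile (M, W).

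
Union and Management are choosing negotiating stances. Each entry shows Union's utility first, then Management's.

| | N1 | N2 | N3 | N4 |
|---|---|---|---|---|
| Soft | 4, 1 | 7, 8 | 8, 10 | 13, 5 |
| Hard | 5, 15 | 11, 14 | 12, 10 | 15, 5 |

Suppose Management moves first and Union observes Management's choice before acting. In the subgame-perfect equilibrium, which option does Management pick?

Work backward from Union's decision.
- N1: Union compares 4, 5 and picks Hard; Management would get 15.
- N2: Union compares 7, 11 and picks Hard; Management would get 14.
- N3: Union compares 8, 12 and picks Hard; Management would get 10.
- N4: Union compares 13, 15 and picks Hard; Management would get 5.
Management's induced payoffs are 15, 14, 10, 5, so Management commits to N1. Subgame-perfect outcome: (Hard, N1) with payoffs (5, 15).

N1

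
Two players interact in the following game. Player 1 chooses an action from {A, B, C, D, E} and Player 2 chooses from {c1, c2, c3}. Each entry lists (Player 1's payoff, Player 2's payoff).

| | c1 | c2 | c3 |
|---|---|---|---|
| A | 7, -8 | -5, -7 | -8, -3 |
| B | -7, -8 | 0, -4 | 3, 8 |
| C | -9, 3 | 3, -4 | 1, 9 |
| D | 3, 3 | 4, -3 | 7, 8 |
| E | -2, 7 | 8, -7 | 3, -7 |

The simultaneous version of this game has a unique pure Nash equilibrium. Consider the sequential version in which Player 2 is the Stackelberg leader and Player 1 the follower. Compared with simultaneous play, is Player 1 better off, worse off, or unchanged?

unchanged

Work backward from Player 1's decision.
- c1: BR = A, leader payoff -8.
- c2: BR = E, leader payoff -7.
- c3: BR = D, leader payoff 8.
Player 2's induced payoffs are -8, -7, 8, so Player 2 commits to c3. Subgame-perfect outcome: (D, c3) with payoffs (7, 8).
For the simultaneous game, intersect best replies.
Player 1's best replies: c1→A; c2→E; c3→D.
Player 2's best replies: A→c3; B→c3; C→c3; D→c3; E→c1.
The unique mutual best reply is (D, c3), giving (7, 8).
Player 1 earns 7 sequentially versus 7 at the Nash outcome: unchanged.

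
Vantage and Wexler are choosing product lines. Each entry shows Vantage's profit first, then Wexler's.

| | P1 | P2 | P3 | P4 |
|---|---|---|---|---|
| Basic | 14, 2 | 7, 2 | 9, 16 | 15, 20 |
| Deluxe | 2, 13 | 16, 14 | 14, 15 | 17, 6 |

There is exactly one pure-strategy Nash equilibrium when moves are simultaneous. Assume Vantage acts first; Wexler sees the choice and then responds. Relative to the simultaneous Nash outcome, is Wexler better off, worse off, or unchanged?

better off

Work backward from Wexler's decision.
- Basic: Wexler compares 2, 2, 16, 20 and picks P4; Vantage would get 15.
- Deluxe: Wexler compares 13, 14, 15, 6 and picks P3; Vantage would get 14.
Vantage's induced payoffs are 15, 14, so Vantage commits to Basic. Subgame-perfect outcome: (Basic, P4) with payoffs (15, 20).
Under simultaneous play:
Vantage's best replies: P1→Basic; P2→Deluxe; P3→Deluxe; P4→Deluxe.
Wexler's best replies: Basic→P4; Deluxe→P3.
The unique mutual best reply is (Deluxe, P3), giving (14, 15).
Wexler earns 20 sequentially versus 15 at the Nash outcome: better off.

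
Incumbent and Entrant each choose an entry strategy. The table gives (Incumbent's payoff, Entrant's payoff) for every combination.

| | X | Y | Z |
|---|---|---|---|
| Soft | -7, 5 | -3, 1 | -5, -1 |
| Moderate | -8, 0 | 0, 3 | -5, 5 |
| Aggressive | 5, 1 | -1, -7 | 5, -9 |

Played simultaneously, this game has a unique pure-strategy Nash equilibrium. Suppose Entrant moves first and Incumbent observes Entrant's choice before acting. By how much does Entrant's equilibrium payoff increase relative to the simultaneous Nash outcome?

2

Solve by backward induction (Entrant leads).
- X: BR = Aggressive, leader payoff 1.
- Y: BR = Moderate, leader payoff 3.
- Z: BR = Aggressive, leader payoff -9.
Maximizing over 1, 3, -9, Entrant chooses Y. Subgame-perfect outcome: (Moderate, Y) with payoffs (0, 3).
For the simultaneous game, intersect best replies.
Incumbent's best replies: X→Aggressive; Y→Moderate; Z→Aggressive.
Entrant's best replies: Soft→X; Moderate→Z; Aggressive→X.
The unique mutual best reply is (Aggressive, X), giving (5, 1).
Entrant's commitment gain: 3 − 1 = 2.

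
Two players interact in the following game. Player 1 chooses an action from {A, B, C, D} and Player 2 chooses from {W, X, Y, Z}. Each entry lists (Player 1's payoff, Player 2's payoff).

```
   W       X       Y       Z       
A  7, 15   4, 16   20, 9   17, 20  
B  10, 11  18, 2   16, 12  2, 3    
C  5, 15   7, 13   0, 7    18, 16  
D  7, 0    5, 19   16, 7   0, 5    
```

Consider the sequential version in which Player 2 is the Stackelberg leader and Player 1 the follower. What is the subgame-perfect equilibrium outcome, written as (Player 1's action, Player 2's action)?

Backward induction with Player 2 moving first.
- W: Player 1 compares 7, 10, 5, 7 and picks B; Player 2 would get 11.
- X: Player 1 compares 4, 18, 7, 5 and picks B; Player 2 would get 2.
- Y: Player 1 compares 20, 16, 0, 16 and picks A; Player 2 would get 9.
- Z: Player 1 compares 17, 2, 18, 0 and picks C; Player 2 would get 16.
Player 2's induced payoffs are 11, 2, 9, 16, so Player 2 commits to Z. Subgame-perfect outcome: (C, Z) with payoffs (18, 16).

(C, Z)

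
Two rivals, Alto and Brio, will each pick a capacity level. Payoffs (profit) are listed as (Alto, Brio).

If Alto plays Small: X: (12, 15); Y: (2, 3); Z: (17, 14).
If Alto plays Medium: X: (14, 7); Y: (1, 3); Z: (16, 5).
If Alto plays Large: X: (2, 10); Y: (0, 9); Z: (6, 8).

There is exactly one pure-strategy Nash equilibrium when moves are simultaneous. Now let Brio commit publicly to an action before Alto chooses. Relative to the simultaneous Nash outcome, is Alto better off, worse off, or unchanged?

Work backward from Alto's decision.
- X → Alto plays Medium (best of 12, 14, 2); Brio gets 7.
- Y → Alto plays Small (best of 2, 1, 0); Brio gets 3.
- Z → Alto plays Small (best of 17, 16, 6); Brio gets 14.
Brio's induced payoffs are 7, 3, 14, so Brio commits to Z. Subgame-perfect outcome: (Small, Z) with payoffs (17, 14).
Under simultaneous play:
Alto's best replies: X→Medium; Y→Small; Z→Small.
Brio's best replies: Small→X; Medium→X; Large→X.
The unique mutual best reply is (Medium, X), giving (14, 7).
Alto earns 17 sequentially versus 14 at the Nash outcome: better off.

better off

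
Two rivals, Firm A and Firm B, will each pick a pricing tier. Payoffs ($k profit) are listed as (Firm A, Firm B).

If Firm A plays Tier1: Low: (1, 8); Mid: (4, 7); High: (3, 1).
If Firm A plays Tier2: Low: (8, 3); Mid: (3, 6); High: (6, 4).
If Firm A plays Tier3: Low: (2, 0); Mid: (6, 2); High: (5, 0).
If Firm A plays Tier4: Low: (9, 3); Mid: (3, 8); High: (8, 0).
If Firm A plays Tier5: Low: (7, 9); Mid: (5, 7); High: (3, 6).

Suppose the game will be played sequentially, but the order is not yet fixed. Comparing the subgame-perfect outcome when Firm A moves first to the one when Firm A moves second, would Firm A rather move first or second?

If Firm A leads: Firm B's best replies are Tier1→Low, Tier2→Mid, Tier3→Mid, Tier4→Mid, Tier5→Low; Firm A's induced payoffs 1, 3, 6, 3, 7; outcome (Tier5, Low), payoffs (7, 9).
If Firm B leads: Firm A's best replies are Low→Tier4, Mid→Tier3, High→Tier4; Firm B's induced payoffs 3, 2, 0; outcome (Tier4, Low), payoffs (9, 3).
Firm A gets 7 moving first and 9 moving second, so Firm A prefers to move second.

second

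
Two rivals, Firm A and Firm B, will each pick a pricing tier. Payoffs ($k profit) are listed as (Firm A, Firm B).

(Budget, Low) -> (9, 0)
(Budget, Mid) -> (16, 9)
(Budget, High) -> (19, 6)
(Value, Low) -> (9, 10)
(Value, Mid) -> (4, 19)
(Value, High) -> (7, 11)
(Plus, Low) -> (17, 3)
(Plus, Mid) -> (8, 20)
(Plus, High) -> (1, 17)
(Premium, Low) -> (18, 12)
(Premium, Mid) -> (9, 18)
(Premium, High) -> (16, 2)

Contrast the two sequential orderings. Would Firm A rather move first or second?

If Firm A leads: Firm B's best replies are Budget→Mid, Value→Mid, Plus→Mid, Premium→Mid; Firm A's induced payoffs 16, 4, 8, 9; outcome (Budget, Mid), payoffs (16, 9).
If Firm B leads: Firm A's best replies are Low→Premium, Mid→Budget, High→Budget; Firm B's induced payoffs 12, 9, 6; outcome (Premium, Low), payoffs (18, 12).
Firm A gets 16 moving first and 18 moving second, so Firm A prefers to move second.

second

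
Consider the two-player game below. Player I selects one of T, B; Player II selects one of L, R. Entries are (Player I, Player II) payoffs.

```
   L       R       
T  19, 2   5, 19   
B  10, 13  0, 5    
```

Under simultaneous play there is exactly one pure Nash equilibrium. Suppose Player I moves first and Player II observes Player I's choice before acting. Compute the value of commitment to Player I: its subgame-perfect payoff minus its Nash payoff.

Backward induction with Player I moving first.
- T: Player II compares 2, 19 and picks R; Player I would get 5.
- B: Player II compares 13, 5 and picks L; Player I would get 10.
Among 5, 10, the best is 10 at B. Subgame-perfect outcome: (B, L) with payoffs (10, 13).
Now find the simultaneous Nash equilibrium.
Player I's best replies: L→T; R→T.
Player II's best replies: T→R; B→L.
Only (T, R) has each player best-responding; Nash payoffs (5, 19).
Player I's commitment gain: 10 − 5 = 5.

5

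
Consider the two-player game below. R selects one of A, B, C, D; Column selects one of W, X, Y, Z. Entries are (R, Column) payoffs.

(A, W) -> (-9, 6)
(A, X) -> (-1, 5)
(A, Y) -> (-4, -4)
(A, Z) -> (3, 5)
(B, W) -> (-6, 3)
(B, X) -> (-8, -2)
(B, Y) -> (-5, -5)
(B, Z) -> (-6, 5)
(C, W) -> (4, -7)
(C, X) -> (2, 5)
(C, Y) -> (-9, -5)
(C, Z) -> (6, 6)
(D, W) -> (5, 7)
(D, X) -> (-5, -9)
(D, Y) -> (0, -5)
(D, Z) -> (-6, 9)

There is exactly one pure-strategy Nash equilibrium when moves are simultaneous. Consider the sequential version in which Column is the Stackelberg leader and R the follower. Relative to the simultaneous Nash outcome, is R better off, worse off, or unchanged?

Backward induction with Column moving first.
- W → R plays D (best of -9, -6, 4, 5); Column gets 7.
- X → R plays C (best of -1, -8, 2, -5); Column gets 5.
- Y → R plays D (best of -4, -5, -9, 0); Column gets -5.
- Z → R plays C (best of 3, -6, 6, -6); Column gets 6.
Maximizing over 7, 5, -5, 6, Column chooses W. Subgame-perfect outcome: (D, W) with payoffs (5, 7).
Now find the simultaneous Nash equilibrium.
R's best replies: W→D; X→C; Y→D; Z→C.
Column's best replies: A→W; B→Z; C→Z; D→Z.
Only (C, Z) has each player best-responding; Nash payoffs (6, 6).
R earns 5 sequentially versus 6 at the Nash outcome: worse off.

worse off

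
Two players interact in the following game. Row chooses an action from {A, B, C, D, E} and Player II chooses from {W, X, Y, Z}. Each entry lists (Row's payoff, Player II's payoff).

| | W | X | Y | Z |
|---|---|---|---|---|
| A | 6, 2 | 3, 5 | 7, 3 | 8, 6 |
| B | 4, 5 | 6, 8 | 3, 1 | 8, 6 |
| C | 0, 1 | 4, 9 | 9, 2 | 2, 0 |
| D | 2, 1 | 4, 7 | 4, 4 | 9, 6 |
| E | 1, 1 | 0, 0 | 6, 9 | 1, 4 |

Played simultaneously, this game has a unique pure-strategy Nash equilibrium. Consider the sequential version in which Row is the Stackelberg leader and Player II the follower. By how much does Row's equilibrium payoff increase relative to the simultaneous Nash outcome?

2

Work backward from Player II's decision.
- A: BR = Z, leader payoff 8.
- B: BR = X, leader payoff 6.
- C: BR = X, leader payoff 4.
- D: BR = X, leader payoff 4.
- E: BR = Y, leader payoff 6.
Row's induced payoffs are 8, 6, 4, 4, 6, so Row commits to A. Subgame-perfect outcome: (A, Z) with payoffs (8, 6).
Now find the simultaneous Nash equilibrium.
Row's best replies: W→A; X→B; Y→C; Z→D.
Player II's best replies: A→Z; B→X; C→X; D→X; E→Y.
The unique mutual best reply is (B, X), giving (6, 8).
Row's commitment gain: 8 − 6 = 2.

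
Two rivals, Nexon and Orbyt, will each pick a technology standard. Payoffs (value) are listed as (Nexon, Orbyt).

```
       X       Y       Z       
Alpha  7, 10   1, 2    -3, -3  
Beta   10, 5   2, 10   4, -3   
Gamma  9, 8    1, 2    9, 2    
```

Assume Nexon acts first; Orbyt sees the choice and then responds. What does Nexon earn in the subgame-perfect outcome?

Work backward from Orbyt's decision.
- Alpha → Orbyt plays X (best of 10, 2, -3); Nexon gets 7.
- Beta → Orbyt plays Y (best of 5, 10, -3); Nexon gets 2.
- Gamma → Orbyt plays X (best of 8, 2, 2); Nexon gets 9.
Nexon's induced payoffs are 7, 2, 9, so Nexon commits to Gamma. Subgame-perfect outcome: (Gamma, X) with payoffs (9, 8).

9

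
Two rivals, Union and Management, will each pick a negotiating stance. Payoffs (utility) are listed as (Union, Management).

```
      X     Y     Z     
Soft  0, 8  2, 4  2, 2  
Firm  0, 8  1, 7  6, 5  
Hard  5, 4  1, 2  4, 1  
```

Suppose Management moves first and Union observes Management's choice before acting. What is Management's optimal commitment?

Work backward from Union's decision.
- X: BR = Hard, leader payoff 4.
- Y: BR = Soft, leader payoff 4.
- Z: BR = Firm, leader payoff 5.
Among 4, 4, 5, the best is 5 at Z. Subgame-perfect outcome: (Firm, Z) with payoffs (6, 5).

Z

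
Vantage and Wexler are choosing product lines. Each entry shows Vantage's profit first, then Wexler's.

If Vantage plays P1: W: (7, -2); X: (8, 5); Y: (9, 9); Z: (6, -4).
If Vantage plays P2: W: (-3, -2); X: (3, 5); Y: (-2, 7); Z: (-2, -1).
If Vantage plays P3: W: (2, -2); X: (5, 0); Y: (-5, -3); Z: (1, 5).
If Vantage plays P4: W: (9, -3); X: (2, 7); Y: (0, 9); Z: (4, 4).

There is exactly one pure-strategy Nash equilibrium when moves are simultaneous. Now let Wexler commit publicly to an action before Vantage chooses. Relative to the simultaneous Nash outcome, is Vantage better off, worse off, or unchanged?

unchanged

Vantage best-responds to each possible Wexler move:
- W: BR = P4, leader payoff -3.
- X: BR = P1, leader payoff 5.
- Y: BR = P1, leader payoff 9.
- Z: BR = P1, leader payoff -4.
Wexler's induced payoffs are -3, 5, 9, -4, so Wexler commits to Y. Subgame-perfect outcome: (P1, Y) with payoffs (9, 9).
Now find the simultaneous Nash equilibrium.
Vantage's best replies: W→P4; X→P1; Y→P1; Z→P1.
Wexler's best replies: P1→Y; P2→Y; P3→Z; P4→Y.
The unique mutual best reply is (P1, Y), giving (9, 9).
Vantage earns 9 sequentially versus 9 at the Nash outcome: unchanged.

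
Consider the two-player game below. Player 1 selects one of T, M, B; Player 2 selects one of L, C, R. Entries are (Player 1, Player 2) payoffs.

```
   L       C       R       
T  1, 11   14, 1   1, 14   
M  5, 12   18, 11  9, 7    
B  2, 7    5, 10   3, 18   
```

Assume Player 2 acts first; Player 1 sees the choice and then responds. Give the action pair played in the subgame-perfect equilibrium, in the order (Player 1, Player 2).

Solve by backward induction (Player 2 leads).
- L: BR = M, leader payoff 12.
- C: BR = M, leader payoff 11.
- R: BR = M, leader payoff 7.
Maximizing over 12, 11, 7, Player 2 chooses L. Subgame-perfect outcome: (M, L) with payoffs (5, 12).

(M, L)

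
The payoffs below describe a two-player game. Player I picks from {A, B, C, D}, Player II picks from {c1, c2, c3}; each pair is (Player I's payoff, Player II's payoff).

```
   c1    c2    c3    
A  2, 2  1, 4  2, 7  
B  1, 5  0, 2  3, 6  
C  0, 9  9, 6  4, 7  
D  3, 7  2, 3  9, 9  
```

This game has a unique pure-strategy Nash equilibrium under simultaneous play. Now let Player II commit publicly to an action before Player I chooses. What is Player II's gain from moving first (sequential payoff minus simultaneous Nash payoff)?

Backward induction with Player II moving first.
- c1: Player I compares 2, 1, 0, 3 and picks D; Player II would get 7.
- c2: Player I compares 1, 0, 9, 2 and picks C; Player II would get 6.
- c3: Player I compares 2, 3, 4, 9 and picks D; Player II would get 9.
Among 7, 6, 9, the best is 9 at c3. Subgame-perfect outcome: (D, c3) with payoffs (9, 9).
Now find the simultaneous Nash equilibrium.
Player I's best replies: c1→D; c2→C; c3→D.
Player II's best replies: A→c3; B→c3; C→c1; D→c3.
Only (D, c3) has each player best-responding; Nash payoffs (9, 9).
Player II's commitment gain: 9 − 9 = 0.

0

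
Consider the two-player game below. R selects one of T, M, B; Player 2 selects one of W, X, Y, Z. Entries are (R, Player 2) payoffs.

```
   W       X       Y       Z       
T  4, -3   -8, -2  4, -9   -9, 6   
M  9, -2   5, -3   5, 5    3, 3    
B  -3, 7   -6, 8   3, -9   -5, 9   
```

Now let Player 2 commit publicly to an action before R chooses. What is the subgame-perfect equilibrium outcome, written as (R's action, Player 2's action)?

Backward induction with Player 2 moving first.
- W: R compares 4, 9, -3 and picks M; Player 2 would get -2.
- X: R compares -8, 5, -6 and picks M; Player 2 would get -3.
- Y: R compares 4, 5, 3 and picks M; Player 2 would get 5.
- Z: R compares -9, 3, -5 and picks M; Player 2 would get 3.
Player 2's induced payoffs are -2, -3, 5, 3, so Player 2 commits to Y. Subgame-perfect outcome: (M, Y) with payoffs (5, 5).

(M, Y)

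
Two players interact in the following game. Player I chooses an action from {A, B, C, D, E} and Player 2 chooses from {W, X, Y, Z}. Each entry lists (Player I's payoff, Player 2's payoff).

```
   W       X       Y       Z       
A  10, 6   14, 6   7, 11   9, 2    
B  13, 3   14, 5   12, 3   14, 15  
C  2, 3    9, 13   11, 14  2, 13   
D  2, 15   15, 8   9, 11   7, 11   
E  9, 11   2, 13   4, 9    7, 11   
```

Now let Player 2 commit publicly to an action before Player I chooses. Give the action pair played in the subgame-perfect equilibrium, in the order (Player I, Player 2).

Work backward from Player I's decision.
- W → Player I plays B (best of 10, 13, 2, 2, 9); Player 2 gets 3.
- X → Player I plays D (best of 14, 14, 9, 15, 2); Player 2 gets 8.
- Y → Player I plays B (best of 7, 12, 11, 9, 4); Player 2 gets 3.
- Z → Player I plays B (best of 9, 14, 2, 7, 7); Player 2 gets 15.
Among 3, 8, 3, 15, the best is 15 at Z. Subgame-perfect outcome: (B, Z) with payoffs (14, 15).

(B, Z)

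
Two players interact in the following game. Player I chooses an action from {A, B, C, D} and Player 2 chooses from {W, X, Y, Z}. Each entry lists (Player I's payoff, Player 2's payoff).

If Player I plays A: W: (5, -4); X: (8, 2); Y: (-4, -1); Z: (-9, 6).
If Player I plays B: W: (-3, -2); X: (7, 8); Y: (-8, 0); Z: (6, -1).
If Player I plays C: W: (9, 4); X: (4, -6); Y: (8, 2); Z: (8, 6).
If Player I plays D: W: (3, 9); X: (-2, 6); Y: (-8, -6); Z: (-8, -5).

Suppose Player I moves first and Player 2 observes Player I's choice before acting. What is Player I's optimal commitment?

C

Work backward from Player 2's decision.
- A → Player 2 plays Z (best of -4, 2, -1, 6); Player I gets -9.
- B → Player 2 plays X (best of -2, 8, 0, -1); Player I gets 7.
- C → Player 2 plays Z (best of 4, -6, 2, 6); Player I gets 8.
- D → Player 2 plays W (best of 9, 6, -6, -5); Player I gets 3.
Among -9, 7, 8, 3, the best is 8 at C. Subgame-perfect outcome: (C, Z) with payoffs (8, 6).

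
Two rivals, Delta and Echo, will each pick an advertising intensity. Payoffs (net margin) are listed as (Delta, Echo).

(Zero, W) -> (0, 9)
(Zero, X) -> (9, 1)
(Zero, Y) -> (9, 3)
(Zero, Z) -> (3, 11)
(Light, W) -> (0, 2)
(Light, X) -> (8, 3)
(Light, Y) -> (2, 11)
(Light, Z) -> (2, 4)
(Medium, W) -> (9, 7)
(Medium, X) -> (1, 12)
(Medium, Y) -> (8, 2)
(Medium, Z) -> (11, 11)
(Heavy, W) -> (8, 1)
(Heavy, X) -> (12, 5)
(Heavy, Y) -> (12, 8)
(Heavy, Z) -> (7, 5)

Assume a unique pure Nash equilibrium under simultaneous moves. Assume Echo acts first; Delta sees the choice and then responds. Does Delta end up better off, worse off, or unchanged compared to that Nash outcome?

Solve by backward induction (Echo leads).
- W: Delta compares 0, 0, 9, 8 and picks Medium; Echo would get 7.
- X: Delta compares 9, 8, 1, 12 and picks Heavy; Echo would get 5.
- Y: Delta compares 9, 2, 8, 12 and picks Heavy; Echo would get 8.
- Z: Delta compares 3, 2, 11, 7 and picks Medium; Echo would get 11.
Echo's induced payoffs are 7, 5, 8, 11, so Echo commits to Z. Subgame-perfect outcome: (Medium, Z) with payoffs (11, 11).
Under simultaneous play:
Delta's best replies: W→Medium; X→Heavy; Y→Heavy; Z→Medium.
Echo's best replies: Zero→Z; Light→Y; Medium→X; Heavy→Y.
The unique mutual best reply is (Heavy, Y), giving (12, 8).
Delta earns 11 sequentially versus 12 at the Nash outcome: worse off.

worse off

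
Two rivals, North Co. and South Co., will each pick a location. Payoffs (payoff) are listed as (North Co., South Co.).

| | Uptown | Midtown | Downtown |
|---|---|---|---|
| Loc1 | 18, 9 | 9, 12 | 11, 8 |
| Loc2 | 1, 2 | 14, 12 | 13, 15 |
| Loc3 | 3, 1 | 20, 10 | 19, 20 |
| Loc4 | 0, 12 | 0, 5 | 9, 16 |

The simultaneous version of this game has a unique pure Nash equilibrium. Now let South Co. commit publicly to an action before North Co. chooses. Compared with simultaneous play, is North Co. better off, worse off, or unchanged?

Work backward from North Co.'s decision.
- Uptown: North Co. compares 18, 1, 3, 0 and picks Loc1; South Co. would get 9.
- Midtown: North Co. compares 9, 14, 20, 0 and picks Loc3; South Co. would get 10.
- Downtown: North Co. compares 11, 13, 19, 9 and picks Loc3; South Co. would get 20.
Maximizing over 9, 10, 20, South Co. chooses Downtown. Subgame-perfect outcome: (Loc3, Downtown) with payoffs (19, 20).
Now find the simultaneous Nash equilibrium.
North Co.'s best replies: Uptown→Loc1; Midtown→Loc3; Downtown→Loc3.
South Co.'s best replies: Loc1→Midtown; Loc2→Downtown; Loc3→Downtown; Loc4→Downtown.
The unique mutual best reply is (Loc3, Downtown), giving (19, 20).
North Co. earns 19 sequentially versus 19 at the Nash outcome: unchanged.

unchanged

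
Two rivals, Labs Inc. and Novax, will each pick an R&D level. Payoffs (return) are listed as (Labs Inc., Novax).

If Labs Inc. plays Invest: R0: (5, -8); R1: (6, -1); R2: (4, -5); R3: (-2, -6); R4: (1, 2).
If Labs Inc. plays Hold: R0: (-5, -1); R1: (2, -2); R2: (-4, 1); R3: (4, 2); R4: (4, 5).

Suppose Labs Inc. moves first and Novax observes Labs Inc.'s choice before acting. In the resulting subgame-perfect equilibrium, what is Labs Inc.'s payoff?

Backward induction with Labs Inc. moving first.
- Invest: BR = R4, leader payoff 1.
- Hold: BR = R4, leader payoff 4.
Maximizing over 1, 4, Labs Inc. chooses Hold. Subgame-perfect outcome: (Hold, R4) with payoffs (4, 5).

4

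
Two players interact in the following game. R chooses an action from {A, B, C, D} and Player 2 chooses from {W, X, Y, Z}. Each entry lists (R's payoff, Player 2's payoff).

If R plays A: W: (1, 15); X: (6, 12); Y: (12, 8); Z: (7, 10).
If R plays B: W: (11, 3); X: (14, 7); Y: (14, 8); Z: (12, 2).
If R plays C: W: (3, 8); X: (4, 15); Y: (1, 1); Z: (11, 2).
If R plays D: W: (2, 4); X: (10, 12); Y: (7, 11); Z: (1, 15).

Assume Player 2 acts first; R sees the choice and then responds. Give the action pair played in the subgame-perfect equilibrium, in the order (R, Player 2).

R best-responds to each possible Player 2 move:
- W: R compares 1, 11, 3, 2 and picks B; Player 2 would get 3.
- X: R compares 6, 14, 4, 10 and picks B; Player 2 would get 7.
- Y: R compares 12, 14, 1, 7 and picks B; Player 2 would get 8.
- Z: R compares 7, 12, 11, 1 and picks B; Player 2 would get 2.
Among 3, 7, 8, 2, the best is 8 at Y. Subgame-perfect outcome: (B, Y) with payoffs (14, 8).

(B, Y)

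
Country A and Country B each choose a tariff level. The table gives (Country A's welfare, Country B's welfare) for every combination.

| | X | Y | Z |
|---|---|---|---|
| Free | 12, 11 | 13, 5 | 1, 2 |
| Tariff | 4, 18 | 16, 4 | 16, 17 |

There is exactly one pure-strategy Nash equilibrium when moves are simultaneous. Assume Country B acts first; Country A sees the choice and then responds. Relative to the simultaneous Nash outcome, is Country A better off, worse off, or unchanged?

better off

Solve by backward induction (Country B leads).
- X: BR = Free, leader payoff 11.
- Y: BR = Tariff, leader payoff 4.
- Z: BR = Tariff, leader payoff 17.
Among 11, 4, 17, the best is 17 at Z. Subgame-perfect outcome: (Tariff, Z) with payoffs (16, 17).
Now find the simultaneous Nash equilibrium.
Country A's best replies: X→Free; Y→Tariff; Z→Tariff.
Country B's best replies: Free→X; Tariff→X.
Only (Free, X) has each player best-responding; Nash payoffs (12, 11).
Country A earns 16 sequentially versus 12 at the Nash outcome: better off.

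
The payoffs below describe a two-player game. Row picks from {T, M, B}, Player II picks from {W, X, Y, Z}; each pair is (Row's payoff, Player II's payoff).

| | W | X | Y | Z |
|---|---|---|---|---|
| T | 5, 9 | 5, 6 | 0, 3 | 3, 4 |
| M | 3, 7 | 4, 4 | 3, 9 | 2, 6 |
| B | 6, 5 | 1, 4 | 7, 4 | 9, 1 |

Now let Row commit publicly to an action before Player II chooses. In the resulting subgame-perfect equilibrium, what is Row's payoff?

Player II best-responds to each possible Row move:
- T: Player II compares 9, 6, 3, 4 and picks W; Row would get 5.
- M: Player II compares 7, 4, 9, 6 and picks Y; Row would get 3.
- B: Player II compares 5, 4, 4, 1 and picks W; Row would get 6.
Row's induced payoffs are 5, 3, 6, so Row commits to B. Subgame-perfect outcome: (B, W) with payoffs (6, 5).

6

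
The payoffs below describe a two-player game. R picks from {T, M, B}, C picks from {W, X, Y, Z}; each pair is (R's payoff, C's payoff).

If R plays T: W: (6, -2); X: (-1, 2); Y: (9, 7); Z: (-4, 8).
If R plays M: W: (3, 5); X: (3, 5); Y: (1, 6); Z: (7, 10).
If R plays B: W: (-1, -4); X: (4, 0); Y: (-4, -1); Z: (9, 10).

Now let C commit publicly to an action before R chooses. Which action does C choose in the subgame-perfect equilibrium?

Z

Work backward from R's decision.
- W → R plays T (best of 6, 3, -1); C gets -2.
- X → R plays B (best of -1, 3, 4); C gets 0.
- Y → R plays T (best of 9, 1, -4); C gets 7.
- Z → R plays B (best of -4, 7, 9); C gets 10.
Among -2, 0, 7, 10, the best is 10 at Z. Subgame-perfect outcome: (B, Z) with payoffs (9, 10).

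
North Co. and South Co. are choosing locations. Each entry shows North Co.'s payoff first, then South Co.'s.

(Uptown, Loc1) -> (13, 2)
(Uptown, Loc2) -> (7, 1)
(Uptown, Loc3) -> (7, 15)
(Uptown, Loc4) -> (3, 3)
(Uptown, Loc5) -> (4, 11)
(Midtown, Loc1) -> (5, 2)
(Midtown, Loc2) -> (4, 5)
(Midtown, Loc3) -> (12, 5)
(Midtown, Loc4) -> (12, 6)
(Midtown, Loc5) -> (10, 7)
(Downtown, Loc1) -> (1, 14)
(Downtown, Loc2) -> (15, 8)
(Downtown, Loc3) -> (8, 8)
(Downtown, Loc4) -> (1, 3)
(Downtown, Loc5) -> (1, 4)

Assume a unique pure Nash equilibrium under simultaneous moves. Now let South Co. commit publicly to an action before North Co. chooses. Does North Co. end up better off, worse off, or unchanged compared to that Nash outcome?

Solve by backward induction (South Co. leads).
- Loc1: BR = Uptown, leader payoff 2.
- Loc2: BR = Downtown, leader payoff 8.
- Loc3: BR = Midtown, leader payoff 5.
- Loc4: BR = Midtown, leader payoff 6.
- Loc5: BR = Midtown, leader payoff 7.
South Co.'s induced payoffs are 2, 8, 5, 6, 7, so South Co. commits to Loc2. Subgame-perfect outcome: (Downtown, Loc2) with payoffs (15, 8).
Under simultaneous play:
North Co.'s best replies: Loc1→Uptown; Loc2→Downtown; Loc3→Midtown; Loc4→Midtown; Loc5→Midtown.
South Co.'s best replies: Uptown→Loc3; Midtown→Loc5; Downtown→Loc1.
Only (Midtown, Loc5) has each player best-responding; Nash payoffs (10, 7).
North Co. earns 15 sequentially versus 10 at the Nash outcome: better off.

better off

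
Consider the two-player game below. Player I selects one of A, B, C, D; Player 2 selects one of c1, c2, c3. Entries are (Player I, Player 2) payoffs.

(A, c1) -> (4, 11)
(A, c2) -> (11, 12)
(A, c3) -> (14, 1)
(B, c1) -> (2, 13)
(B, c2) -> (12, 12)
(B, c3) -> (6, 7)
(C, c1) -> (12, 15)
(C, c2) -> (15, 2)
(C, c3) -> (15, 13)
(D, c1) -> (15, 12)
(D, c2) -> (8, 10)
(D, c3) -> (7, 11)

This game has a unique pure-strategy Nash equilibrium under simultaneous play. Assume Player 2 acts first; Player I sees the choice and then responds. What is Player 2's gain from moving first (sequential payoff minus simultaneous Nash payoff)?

Player I best-responds to each possible Player 2 move:
- c1 → Player I plays D (best of 4, 2, 12, 15); Player 2 gets 12.
- c2 → Player I plays C (best of 11, 12, 15, 8); Player 2 gets 2.
- c3 → Player I plays C (best of 14, 6, 15, 7); Player 2 gets 13.
Maximizing over 12, 2, 13, Player 2 chooses c3. Subgame-perfect outcome: (C, c3) with payoffs (15, 13).
For the simultaneous game, intersect best replies.
Player I's best replies: c1→D; c2→C; c3→C.
Player 2's best replies: A→c2; B→c1; C→c1; D→c1.
The unique mutual best reply is (D, c1), giving (15, 12).
Player 2's commitment gain: 13 − 12 = 1.

1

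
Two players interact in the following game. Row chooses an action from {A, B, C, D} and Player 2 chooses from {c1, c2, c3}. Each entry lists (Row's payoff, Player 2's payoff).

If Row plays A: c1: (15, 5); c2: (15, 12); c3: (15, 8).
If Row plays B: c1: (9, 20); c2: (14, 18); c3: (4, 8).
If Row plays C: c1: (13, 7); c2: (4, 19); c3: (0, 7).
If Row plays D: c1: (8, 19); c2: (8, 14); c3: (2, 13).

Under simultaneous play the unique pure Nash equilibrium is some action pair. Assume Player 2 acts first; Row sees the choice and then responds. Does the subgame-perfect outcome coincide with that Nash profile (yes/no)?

Solve by backward induction (Player 2 leads).
- c1: Row compares 15, 9, 13, 8 and picks A; Player 2 would get 5.
- c2: Row compares 15, 14, 4, 8 and picks A; Player 2 would get 12.
- c3: Row compares 15, 4, 0, 2 and picks A; Player 2 would get 8.
Maximizing over 5, 12, 8, Player 2 chooses c2. Subgame-perfect outcome: (A, c2) with payoffs (15, 12).
For the simultaneous game, intersect best replies.
Row's best replies: c1→A; c2→A; c3→A.
Player 2's best replies: A→c2; B→c1; C→c2; D→c1.
Only (A, c2) has each player best-responding; Nash payoffs (15, 12).
Sequential outcome (A, c2) coincides with the Nash profile (A, c2).

yes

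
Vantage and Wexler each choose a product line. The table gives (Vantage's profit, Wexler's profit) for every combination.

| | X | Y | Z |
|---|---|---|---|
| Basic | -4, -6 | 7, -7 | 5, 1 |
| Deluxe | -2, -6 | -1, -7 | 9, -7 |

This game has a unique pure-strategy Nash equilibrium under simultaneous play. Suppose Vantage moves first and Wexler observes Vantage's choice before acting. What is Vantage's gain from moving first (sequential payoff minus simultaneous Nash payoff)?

Solve by backward induction (Vantage leads).
- Basic: Wexler compares -6, -7, 1 and picks Z; Vantage would get 5.
- Deluxe: Wexler compares -6, -7, -7 and picks X; Vantage would get -2.
Maximizing over 5, -2, Vantage chooses Basic. Subgame-perfect outcome: (Basic, Z) with payoffs (5, 1).
For the simultaneous game, intersect best replies.
Vantage's best replies: X→Deluxe; Y→Basic; Z→Deluxe.
Wexler's best replies: Basic→Z; Deluxe→X.
The unique mutual best reply is (Deluxe, X), giving (-2, -6).
Vantage's commitment gain: 5 − -2 = 7.

7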